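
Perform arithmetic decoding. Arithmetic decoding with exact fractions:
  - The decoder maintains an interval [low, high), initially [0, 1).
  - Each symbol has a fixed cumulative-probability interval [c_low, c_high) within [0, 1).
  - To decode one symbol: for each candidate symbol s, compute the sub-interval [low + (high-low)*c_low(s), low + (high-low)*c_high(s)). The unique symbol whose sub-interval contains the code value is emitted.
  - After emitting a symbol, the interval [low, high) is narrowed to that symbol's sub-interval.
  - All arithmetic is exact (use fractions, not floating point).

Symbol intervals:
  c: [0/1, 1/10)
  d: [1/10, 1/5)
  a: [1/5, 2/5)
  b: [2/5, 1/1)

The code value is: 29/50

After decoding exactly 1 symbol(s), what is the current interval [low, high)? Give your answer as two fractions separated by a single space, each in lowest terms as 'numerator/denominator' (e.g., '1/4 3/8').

Step 1: interval [0/1, 1/1), width = 1/1 - 0/1 = 1/1
  'c': [0/1 + 1/1*0/1, 0/1 + 1/1*1/10) = [0/1, 1/10)
  'd': [0/1 + 1/1*1/10, 0/1 + 1/1*1/5) = [1/10, 1/5)
  'a': [0/1 + 1/1*1/5, 0/1 + 1/1*2/5) = [1/5, 2/5)
  'b': [0/1 + 1/1*2/5, 0/1 + 1/1*1/1) = [2/5, 1/1) <- contains code 29/50
  emit 'b', narrow to [2/5, 1/1)

Answer: 2/5 1/1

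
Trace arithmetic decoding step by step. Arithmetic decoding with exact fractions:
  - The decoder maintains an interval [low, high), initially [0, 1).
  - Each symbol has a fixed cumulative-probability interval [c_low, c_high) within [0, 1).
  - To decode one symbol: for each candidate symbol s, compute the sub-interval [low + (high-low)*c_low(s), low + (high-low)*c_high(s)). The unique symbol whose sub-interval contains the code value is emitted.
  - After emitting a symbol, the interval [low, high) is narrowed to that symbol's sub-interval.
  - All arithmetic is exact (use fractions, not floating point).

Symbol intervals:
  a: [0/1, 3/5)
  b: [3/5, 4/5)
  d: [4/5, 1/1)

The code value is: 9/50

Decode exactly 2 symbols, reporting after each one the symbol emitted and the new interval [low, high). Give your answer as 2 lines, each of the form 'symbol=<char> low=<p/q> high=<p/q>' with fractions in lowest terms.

Answer: symbol=a low=0/1 high=3/5
symbol=a low=0/1 high=9/25

Derivation:
Step 1: interval [0/1, 1/1), width = 1/1 - 0/1 = 1/1
  'a': [0/1 + 1/1*0/1, 0/1 + 1/1*3/5) = [0/1, 3/5) <- contains code 9/50
  'b': [0/1 + 1/1*3/5, 0/1 + 1/1*4/5) = [3/5, 4/5)
  'd': [0/1 + 1/1*4/5, 0/1 + 1/1*1/1) = [4/5, 1/1)
  emit 'a', narrow to [0/1, 3/5)
Step 2: interval [0/1, 3/5), width = 3/5 - 0/1 = 3/5
  'a': [0/1 + 3/5*0/1, 0/1 + 3/5*3/5) = [0/1, 9/25) <- contains code 9/50
  'b': [0/1 + 3/5*3/5, 0/1 + 3/5*4/5) = [9/25, 12/25)
  'd': [0/1 + 3/5*4/5, 0/1 + 3/5*1/1) = [12/25, 3/5)
  emit 'a', narrow to [0/1, 9/25)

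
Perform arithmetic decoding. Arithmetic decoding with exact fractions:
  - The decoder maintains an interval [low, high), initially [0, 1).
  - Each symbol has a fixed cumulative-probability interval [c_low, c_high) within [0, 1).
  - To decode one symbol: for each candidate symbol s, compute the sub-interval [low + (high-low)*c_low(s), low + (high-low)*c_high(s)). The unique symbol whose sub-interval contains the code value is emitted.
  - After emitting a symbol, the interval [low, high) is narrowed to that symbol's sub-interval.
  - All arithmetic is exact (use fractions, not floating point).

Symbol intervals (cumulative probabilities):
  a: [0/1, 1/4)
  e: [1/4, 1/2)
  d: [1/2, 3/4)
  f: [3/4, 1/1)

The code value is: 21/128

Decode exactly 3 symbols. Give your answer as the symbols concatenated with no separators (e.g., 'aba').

Step 1: interval [0/1, 1/1), width = 1/1 - 0/1 = 1/1
  'a': [0/1 + 1/1*0/1, 0/1 + 1/1*1/4) = [0/1, 1/4) <- contains code 21/128
  'e': [0/1 + 1/1*1/4, 0/1 + 1/1*1/2) = [1/4, 1/2)
  'd': [0/1 + 1/1*1/2, 0/1 + 1/1*3/4) = [1/2, 3/4)
  'f': [0/1 + 1/1*3/4, 0/1 + 1/1*1/1) = [3/4, 1/1)
  emit 'a', narrow to [0/1, 1/4)
Step 2: interval [0/1, 1/4), width = 1/4 - 0/1 = 1/4
  'a': [0/1 + 1/4*0/1, 0/1 + 1/4*1/4) = [0/1, 1/16)
  'e': [0/1 + 1/4*1/4, 0/1 + 1/4*1/2) = [1/16, 1/8)
  'd': [0/1 + 1/4*1/2, 0/1 + 1/4*3/4) = [1/8, 3/16) <- contains code 21/128
  'f': [0/1 + 1/4*3/4, 0/1 + 1/4*1/1) = [3/16, 1/4)
  emit 'd', narrow to [1/8, 3/16)
Step 3: interval [1/8, 3/16), width = 3/16 - 1/8 = 1/16
  'a': [1/8 + 1/16*0/1, 1/8 + 1/16*1/4) = [1/8, 9/64)
  'e': [1/8 + 1/16*1/4, 1/8 + 1/16*1/2) = [9/64, 5/32)
  'd': [1/8 + 1/16*1/2, 1/8 + 1/16*3/4) = [5/32, 11/64) <- contains code 21/128
  'f': [1/8 + 1/16*3/4, 1/8 + 1/16*1/1) = [11/64, 3/16)
  emit 'd', narrow to [5/32, 11/64)

Answer: add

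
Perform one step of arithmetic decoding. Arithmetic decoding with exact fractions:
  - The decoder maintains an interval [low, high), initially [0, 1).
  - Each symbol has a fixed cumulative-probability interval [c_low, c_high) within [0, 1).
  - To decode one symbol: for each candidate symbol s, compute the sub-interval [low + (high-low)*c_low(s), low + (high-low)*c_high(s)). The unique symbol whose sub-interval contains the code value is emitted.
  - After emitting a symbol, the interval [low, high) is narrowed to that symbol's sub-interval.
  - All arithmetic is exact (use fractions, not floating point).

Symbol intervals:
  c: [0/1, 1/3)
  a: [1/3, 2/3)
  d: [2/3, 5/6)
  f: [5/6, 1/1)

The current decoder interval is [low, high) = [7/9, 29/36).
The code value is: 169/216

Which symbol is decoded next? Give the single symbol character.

Interval width = high − low = 29/36 − 7/9 = 1/36
Scaled code = (code − low) / width = (169/216 − 7/9) / 1/36 = 1/6
  c: [0/1, 1/3) ← scaled code falls here ✓
  a: [1/3, 2/3) 
  d: [2/3, 5/6) 
  f: [5/6, 1/1) 

Answer: c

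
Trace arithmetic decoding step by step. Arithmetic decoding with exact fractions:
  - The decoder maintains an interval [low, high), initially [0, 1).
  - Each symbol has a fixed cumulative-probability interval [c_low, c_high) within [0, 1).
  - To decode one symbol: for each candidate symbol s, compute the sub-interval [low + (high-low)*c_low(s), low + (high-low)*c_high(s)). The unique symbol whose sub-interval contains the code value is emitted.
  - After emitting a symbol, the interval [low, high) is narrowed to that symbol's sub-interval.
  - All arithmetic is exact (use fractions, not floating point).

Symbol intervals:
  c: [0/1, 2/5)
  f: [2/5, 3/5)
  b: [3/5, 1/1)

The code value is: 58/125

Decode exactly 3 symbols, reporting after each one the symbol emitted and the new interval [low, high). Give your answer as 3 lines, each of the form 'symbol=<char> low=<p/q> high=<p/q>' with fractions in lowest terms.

Step 1: interval [0/1, 1/1), width = 1/1 - 0/1 = 1/1
  'c': [0/1 + 1/1*0/1, 0/1 + 1/1*2/5) = [0/1, 2/5)
  'f': [0/1 + 1/1*2/5, 0/1 + 1/1*3/5) = [2/5, 3/5) <- contains code 58/125
  'b': [0/1 + 1/1*3/5, 0/1 + 1/1*1/1) = [3/5, 1/1)
  emit 'f', narrow to [2/5, 3/5)
Step 2: interval [2/5, 3/5), width = 3/5 - 2/5 = 1/5
  'c': [2/5 + 1/5*0/1, 2/5 + 1/5*2/5) = [2/5, 12/25) <- contains code 58/125
  'f': [2/5 + 1/5*2/5, 2/5 + 1/5*3/5) = [12/25, 13/25)
  'b': [2/5 + 1/5*3/5, 2/5 + 1/5*1/1) = [13/25, 3/5)
  emit 'c', narrow to [2/5, 12/25)
Step 3: interval [2/5, 12/25), width = 12/25 - 2/5 = 2/25
  'c': [2/5 + 2/25*0/1, 2/5 + 2/25*2/5) = [2/5, 54/125)
  'f': [2/5 + 2/25*2/5, 2/5 + 2/25*3/5) = [54/125, 56/125)
  'b': [2/5 + 2/25*3/5, 2/5 + 2/25*1/1) = [56/125, 12/25) <- contains code 58/125
  emit 'b', narrow to [56/125, 12/25)

Answer: symbol=f low=2/5 high=3/5
symbol=c low=2/5 high=12/25
symbol=b low=56/125 high=12/25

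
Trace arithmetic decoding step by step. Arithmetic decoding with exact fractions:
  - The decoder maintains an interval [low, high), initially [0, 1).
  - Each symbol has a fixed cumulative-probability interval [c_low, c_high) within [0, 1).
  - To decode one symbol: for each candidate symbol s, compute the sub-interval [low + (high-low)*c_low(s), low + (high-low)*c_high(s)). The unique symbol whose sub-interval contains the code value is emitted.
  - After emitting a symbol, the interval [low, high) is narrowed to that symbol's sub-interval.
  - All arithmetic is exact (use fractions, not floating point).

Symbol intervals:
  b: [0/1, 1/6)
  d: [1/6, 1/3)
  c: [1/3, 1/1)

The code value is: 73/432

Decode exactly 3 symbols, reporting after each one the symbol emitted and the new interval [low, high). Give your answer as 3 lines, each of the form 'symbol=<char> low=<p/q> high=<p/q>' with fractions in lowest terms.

Step 1: interval [0/1, 1/1), width = 1/1 - 0/1 = 1/1
  'b': [0/1 + 1/1*0/1, 0/1 + 1/1*1/6) = [0/1, 1/6)
  'd': [0/1 + 1/1*1/6, 0/1 + 1/1*1/3) = [1/6, 1/3) <- contains code 73/432
  'c': [0/1 + 1/1*1/3, 0/1 + 1/1*1/1) = [1/3, 1/1)
  emit 'd', narrow to [1/6, 1/3)
Step 2: interval [1/6, 1/3), width = 1/3 - 1/6 = 1/6
  'b': [1/6 + 1/6*0/1, 1/6 + 1/6*1/6) = [1/6, 7/36) <- contains code 73/432
  'd': [1/6 + 1/6*1/6, 1/6 + 1/6*1/3) = [7/36, 2/9)
  'c': [1/6 + 1/6*1/3, 1/6 + 1/6*1/1) = [2/9, 1/3)
  emit 'b', narrow to [1/6, 7/36)
Step 3: interval [1/6, 7/36), width = 7/36 - 1/6 = 1/36
  'b': [1/6 + 1/36*0/1, 1/6 + 1/36*1/6) = [1/6, 37/216) <- contains code 73/432
  'd': [1/6 + 1/36*1/6, 1/6 + 1/36*1/3) = [37/216, 19/108)
  'c': [1/6 + 1/36*1/3, 1/6 + 1/36*1/1) = [19/108, 7/36)
  emit 'b', narrow to [1/6, 37/216)

Answer: symbol=d low=1/6 high=1/3
symbol=b low=1/6 high=7/36
symbol=b low=1/6 high=37/216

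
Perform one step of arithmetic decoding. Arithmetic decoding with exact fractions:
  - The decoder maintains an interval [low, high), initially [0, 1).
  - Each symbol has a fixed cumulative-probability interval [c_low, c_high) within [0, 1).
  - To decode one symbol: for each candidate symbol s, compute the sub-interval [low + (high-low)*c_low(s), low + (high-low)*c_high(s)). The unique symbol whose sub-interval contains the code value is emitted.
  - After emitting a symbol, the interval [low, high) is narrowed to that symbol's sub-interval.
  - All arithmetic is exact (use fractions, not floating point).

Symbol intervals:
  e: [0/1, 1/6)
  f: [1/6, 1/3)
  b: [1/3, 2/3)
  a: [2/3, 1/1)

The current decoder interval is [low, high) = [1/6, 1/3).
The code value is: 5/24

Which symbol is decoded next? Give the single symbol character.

Answer: f

Derivation:
Interval width = high − low = 1/3 − 1/6 = 1/6
Scaled code = (code − low) / width = (5/24 − 1/6) / 1/6 = 1/4
  e: [0/1, 1/6) 
  f: [1/6, 1/3) ← scaled code falls here ✓
  b: [1/3, 2/3) 
  a: [2/3, 1/1) 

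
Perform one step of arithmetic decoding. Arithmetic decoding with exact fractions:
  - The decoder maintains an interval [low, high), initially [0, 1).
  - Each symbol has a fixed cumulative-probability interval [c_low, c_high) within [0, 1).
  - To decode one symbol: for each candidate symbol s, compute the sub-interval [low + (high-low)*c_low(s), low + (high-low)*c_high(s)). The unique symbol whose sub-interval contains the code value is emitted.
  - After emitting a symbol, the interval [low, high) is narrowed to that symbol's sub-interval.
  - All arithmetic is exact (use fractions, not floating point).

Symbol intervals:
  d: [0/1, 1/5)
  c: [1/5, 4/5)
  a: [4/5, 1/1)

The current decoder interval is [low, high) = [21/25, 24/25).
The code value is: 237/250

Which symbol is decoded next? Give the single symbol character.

Interval width = high − low = 24/25 − 21/25 = 3/25
Scaled code = (code − low) / width = (237/250 − 21/25) / 3/25 = 9/10
  d: [0/1, 1/5) 
  c: [1/5, 4/5) 
  a: [4/5, 1/1) ← scaled code falls here ✓

Answer: a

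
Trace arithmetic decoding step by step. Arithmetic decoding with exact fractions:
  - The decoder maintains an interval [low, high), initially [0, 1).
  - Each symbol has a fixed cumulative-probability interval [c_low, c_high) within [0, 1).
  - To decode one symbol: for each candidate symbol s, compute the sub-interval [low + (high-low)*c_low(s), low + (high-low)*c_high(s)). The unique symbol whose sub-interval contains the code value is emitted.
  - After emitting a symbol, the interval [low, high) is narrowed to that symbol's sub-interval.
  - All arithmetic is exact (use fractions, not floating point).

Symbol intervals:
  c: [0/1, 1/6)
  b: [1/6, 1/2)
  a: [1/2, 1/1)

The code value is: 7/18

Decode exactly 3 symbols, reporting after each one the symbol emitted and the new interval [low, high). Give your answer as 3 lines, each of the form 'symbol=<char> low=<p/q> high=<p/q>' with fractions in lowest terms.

Answer: symbol=b low=1/6 high=1/2
symbol=a low=1/3 high=1/2
symbol=b low=13/36 high=5/12

Derivation:
Step 1: interval [0/1, 1/1), width = 1/1 - 0/1 = 1/1
  'c': [0/1 + 1/1*0/1, 0/1 + 1/1*1/6) = [0/1, 1/6)
  'b': [0/1 + 1/1*1/6, 0/1 + 1/1*1/2) = [1/6, 1/2) <- contains code 7/18
  'a': [0/1 + 1/1*1/2, 0/1 + 1/1*1/1) = [1/2, 1/1)
  emit 'b', narrow to [1/6, 1/2)
Step 2: interval [1/6, 1/2), width = 1/2 - 1/6 = 1/3
  'c': [1/6 + 1/3*0/1, 1/6 + 1/3*1/6) = [1/6, 2/9)
  'b': [1/6 + 1/3*1/6, 1/6 + 1/3*1/2) = [2/9, 1/3)
  'a': [1/6 + 1/3*1/2, 1/6 + 1/3*1/1) = [1/3, 1/2) <- contains code 7/18
  emit 'a', narrow to [1/3, 1/2)
Step 3: interval [1/3, 1/2), width = 1/2 - 1/3 = 1/6
  'c': [1/3 + 1/6*0/1, 1/3 + 1/6*1/6) = [1/3, 13/36)
  'b': [1/3 + 1/6*1/6, 1/3 + 1/6*1/2) = [13/36, 5/12) <- contains code 7/18
  'a': [1/3 + 1/6*1/2, 1/3 + 1/6*1/1) = [5/12, 1/2)
  emit 'b', narrow to [13/36, 5/12)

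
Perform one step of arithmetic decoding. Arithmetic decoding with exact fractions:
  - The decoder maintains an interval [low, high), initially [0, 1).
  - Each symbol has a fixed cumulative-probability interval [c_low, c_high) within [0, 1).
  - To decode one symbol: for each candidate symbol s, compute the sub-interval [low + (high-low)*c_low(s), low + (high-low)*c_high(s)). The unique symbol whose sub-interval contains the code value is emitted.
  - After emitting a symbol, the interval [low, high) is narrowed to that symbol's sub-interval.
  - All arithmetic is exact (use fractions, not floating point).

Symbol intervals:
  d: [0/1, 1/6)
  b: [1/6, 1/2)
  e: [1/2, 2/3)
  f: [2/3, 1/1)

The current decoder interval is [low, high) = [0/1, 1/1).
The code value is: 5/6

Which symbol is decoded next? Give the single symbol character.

Answer: f

Derivation:
Interval width = high − low = 1/1 − 0/1 = 1/1
Scaled code = (code − low) / width = (5/6 − 0/1) / 1/1 = 5/6
  d: [0/1, 1/6) 
  b: [1/6, 1/2) 
  e: [1/2, 2/3) 
  f: [2/3, 1/1) ← scaled code falls here ✓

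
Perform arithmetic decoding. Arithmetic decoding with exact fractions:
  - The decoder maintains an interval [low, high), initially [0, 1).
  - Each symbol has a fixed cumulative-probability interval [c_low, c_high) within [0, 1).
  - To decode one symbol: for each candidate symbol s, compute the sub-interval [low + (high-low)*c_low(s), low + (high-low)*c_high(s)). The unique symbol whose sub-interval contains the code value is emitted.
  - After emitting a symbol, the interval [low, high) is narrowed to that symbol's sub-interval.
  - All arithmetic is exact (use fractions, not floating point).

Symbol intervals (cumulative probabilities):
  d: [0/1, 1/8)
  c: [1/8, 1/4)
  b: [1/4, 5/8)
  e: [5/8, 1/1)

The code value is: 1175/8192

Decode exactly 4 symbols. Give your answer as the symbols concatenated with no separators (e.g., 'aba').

Answer: cccb

Derivation:
Step 1: interval [0/1, 1/1), width = 1/1 - 0/1 = 1/1
  'd': [0/1 + 1/1*0/1, 0/1 + 1/1*1/8) = [0/1, 1/8)
  'c': [0/1 + 1/1*1/8, 0/1 + 1/1*1/4) = [1/8, 1/4) <- contains code 1175/8192
  'b': [0/1 + 1/1*1/4, 0/1 + 1/1*5/8) = [1/4, 5/8)
  'e': [0/1 + 1/1*5/8, 0/1 + 1/1*1/1) = [5/8, 1/1)
  emit 'c', narrow to [1/8, 1/4)
Step 2: interval [1/8, 1/4), width = 1/4 - 1/8 = 1/8
  'd': [1/8 + 1/8*0/1, 1/8 + 1/8*1/8) = [1/8, 9/64)
  'c': [1/8 + 1/8*1/8, 1/8 + 1/8*1/4) = [9/64, 5/32) <- contains code 1175/8192
  'b': [1/8 + 1/8*1/4, 1/8 + 1/8*5/8) = [5/32, 13/64)
  'e': [1/8 + 1/8*5/8, 1/8 + 1/8*1/1) = [13/64, 1/4)
  emit 'c', narrow to [9/64, 5/32)
Step 3: interval [9/64, 5/32), width = 5/32 - 9/64 = 1/64
  'd': [9/64 + 1/64*0/1, 9/64 + 1/64*1/8) = [9/64, 73/512)
  'c': [9/64 + 1/64*1/8, 9/64 + 1/64*1/4) = [73/512, 37/256) <- contains code 1175/8192
  'b': [9/64 + 1/64*1/4, 9/64 + 1/64*5/8) = [37/256, 77/512)
  'e': [9/64 + 1/64*5/8, 9/64 + 1/64*1/1) = [77/512, 5/32)
  emit 'c', narrow to [73/512, 37/256)
Step 4: interval [73/512, 37/256), width = 37/256 - 73/512 = 1/512
  'd': [73/512 + 1/512*0/1, 73/512 + 1/512*1/8) = [73/512, 585/4096)
  'c': [73/512 + 1/512*1/8, 73/512 + 1/512*1/4) = [585/4096, 293/2048)
  'b': [73/512 + 1/512*1/4, 73/512 + 1/512*5/8) = [293/2048, 589/4096) <- contains code 1175/8192
  'e': [73/512 + 1/512*5/8, 73/512 + 1/512*1/1) = [589/4096, 37/256)
  emit 'b', narrow to [293/2048, 589/4096)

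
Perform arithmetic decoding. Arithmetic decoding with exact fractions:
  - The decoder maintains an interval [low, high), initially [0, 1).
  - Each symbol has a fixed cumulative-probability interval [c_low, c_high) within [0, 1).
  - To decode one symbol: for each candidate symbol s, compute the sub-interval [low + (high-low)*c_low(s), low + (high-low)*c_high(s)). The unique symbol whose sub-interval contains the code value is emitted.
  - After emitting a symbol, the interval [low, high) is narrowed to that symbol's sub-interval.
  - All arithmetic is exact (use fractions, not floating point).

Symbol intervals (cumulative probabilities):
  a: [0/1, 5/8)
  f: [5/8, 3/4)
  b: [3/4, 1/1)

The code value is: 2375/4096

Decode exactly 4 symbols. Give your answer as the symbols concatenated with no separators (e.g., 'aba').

Answer: abff

Derivation:
Step 1: interval [0/1, 1/1), width = 1/1 - 0/1 = 1/1
  'a': [0/1 + 1/1*0/1, 0/1 + 1/1*5/8) = [0/1, 5/8) <- contains code 2375/4096
  'f': [0/1 + 1/1*5/8, 0/1 + 1/1*3/4) = [5/8, 3/4)
  'b': [0/1 + 1/1*3/4, 0/1 + 1/1*1/1) = [3/4, 1/1)
  emit 'a', narrow to [0/1, 5/8)
Step 2: interval [0/1, 5/8), width = 5/8 - 0/1 = 5/8
  'a': [0/1 + 5/8*0/1, 0/1 + 5/8*5/8) = [0/1, 25/64)
  'f': [0/1 + 5/8*5/8, 0/1 + 5/8*3/4) = [25/64, 15/32)
  'b': [0/1 + 5/8*3/4, 0/1 + 5/8*1/1) = [15/32, 5/8) <- contains code 2375/4096
  emit 'b', narrow to [15/32, 5/8)
Step 3: interval [15/32, 5/8), width = 5/8 - 15/32 = 5/32
  'a': [15/32 + 5/32*0/1, 15/32 + 5/32*5/8) = [15/32, 145/256)
  'f': [15/32 + 5/32*5/8, 15/32 + 5/32*3/4) = [145/256, 75/128) <- contains code 2375/4096
  'b': [15/32 + 5/32*3/4, 15/32 + 5/32*1/1) = [75/128, 5/8)
  emit 'f', narrow to [145/256, 75/128)
Step 4: interval [145/256, 75/128), width = 75/128 - 145/256 = 5/256
  'a': [145/256 + 5/256*0/1, 145/256 + 5/256*5/8) = [145/256, 1185/2048)
  'f': [145/256 + 5/256*5/8, 145/256 + 5/256*3/4) = [1185/2048, 595/1024) <- contains code 2375/4096
  'b': [145/256 + 5/256*3/4, 145/256 + 5/256*1/1) = [595/1024, 75/128)
  emit 'f', narrow to [1185/2048, 595/1024)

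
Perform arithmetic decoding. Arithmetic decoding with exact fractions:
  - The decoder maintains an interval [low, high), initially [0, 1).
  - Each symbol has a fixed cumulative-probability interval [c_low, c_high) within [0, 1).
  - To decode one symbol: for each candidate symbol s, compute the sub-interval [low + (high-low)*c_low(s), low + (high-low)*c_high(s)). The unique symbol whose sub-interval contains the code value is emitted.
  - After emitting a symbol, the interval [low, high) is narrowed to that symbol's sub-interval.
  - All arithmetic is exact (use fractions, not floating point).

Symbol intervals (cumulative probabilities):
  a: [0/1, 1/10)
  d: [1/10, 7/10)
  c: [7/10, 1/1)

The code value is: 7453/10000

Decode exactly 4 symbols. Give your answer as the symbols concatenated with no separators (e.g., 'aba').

Step 1: interval [0/1, 1/1), width = 1/1 - 0/1 = 1/1
  'a': [0/1 + 1/1*0/1, 0/1 + 1/1*1/10) = [0/1, 1/10)
  'd': [0/1 + 1/1*1/10, 0/1 + 1/1*7/10) = [1/10, 7/10)
  'c': [0/1 + 1/1*7/10, 0/1 + 1/1*1/1) = [7/10, 1/1) <- contains code 7453/10000
  emit 'c', narrow to [7/10, 1/1)
Step 2: interval [7/10, 1/1), width = 1/1 - 7/10 = 3/10
  'a': [7/10 + 3/10*0/1, 7/10 + 3/10*1/10) = [7/10, 73/100)
  'd': [7/10 + 3/10*1/10, 7/10 + 3/10*7/10) = [73/100, 91/100) <- contains code 7453/10000
  'c': [7/10 + 3/10*7/10, 7/10 + 3/10*1/1) = [91/100, 1/1)
  emit 'd', narrow to [73/100, 91/100)
Step 3: interval [73/100, 91/100), width = 91/100 - 73/100 = 9/50
  'a': [73/100 + 9/50*0/1, 73/100 + 9/50*1/10) = [73/100, 187/250) <- contains code 7453/10000
  'd': [73/100 + 9/50*1/10, 73/100 + 9/50*7/10) = [187/250, 107/125)
  'c': [73/100 + 9/50*7/10, 73/100 + 9/50*1/1) = [107/125, 91/100)
  emit 'a', narrow to [73/100, 187/250)
Step 4: interval [73/100, 187/250), width = 187/250 - 73/100 = 9/500
  'a': [73/100 + 9/500*0/1, 73/100 + 9/500*1/10) = [73/100, 3659/5000)
  'd': [73/100 + 9/500*1/10, 73/100 + 9/500*7/10) = [3659/5000, 3713/5000)
  'c': [73/100 + 9/500*7/10, 73/100 + 9/500*1/1) = [3713/5000, 187/250) <- contains code 7453/10000
  emit 'c', narrow to [3713/5000, 187/250)

Answer: cdac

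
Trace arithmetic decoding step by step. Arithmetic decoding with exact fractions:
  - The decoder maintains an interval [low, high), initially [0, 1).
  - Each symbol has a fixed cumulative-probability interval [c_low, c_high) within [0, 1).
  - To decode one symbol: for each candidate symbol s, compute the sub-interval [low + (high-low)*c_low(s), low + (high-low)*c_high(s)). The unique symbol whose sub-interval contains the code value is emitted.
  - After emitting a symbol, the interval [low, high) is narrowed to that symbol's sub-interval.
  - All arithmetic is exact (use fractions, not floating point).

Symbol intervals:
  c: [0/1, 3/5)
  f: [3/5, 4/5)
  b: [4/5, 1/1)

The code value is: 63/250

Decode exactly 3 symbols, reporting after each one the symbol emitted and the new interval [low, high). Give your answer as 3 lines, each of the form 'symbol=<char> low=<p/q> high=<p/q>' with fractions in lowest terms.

Step 1: interval [0/1, 1/1), width = 1/1 - 0/1 = 1/1
  'c': [0/1 + 1/1*0/1, 0/1 + 1/1*3/5) = [0/1, 3/5) <- contains code 63/250
  'f': [0/1 + 1/1*3/5, 0/1 + 1/1*4/5) = [3/5, 4/5)
  'b': [0/1 + 1/1*4/5, 0/1 + 1/1*1/1) = [4/5, 1/1)
  emit 'c', narrow to [0/1, 3/5)
Step 2: interval [0/1, 3/5), width = 3/5 - 0/1 = 3/5
  'c': [0/1 + 3/5*0/1, 0/1 + 3/5*3/5) = [0/1, 9/25) <- contains code 63/250
  'f': [0/1 + 3/5*3/5, 0/1 + 3/5*4/5) = [9/25, 12/25)
  'b': [0/1 + 3/5*4/5, 0/1 + 3/5*1/1) = [12/25, 3/5)
  emit 'c', narrow to [0/1, 9/25)
Step 3: interval [0/1, 9/25), width = 9/25 - 0/1 = 9/25
  'c': [0/1 + 9/25*0/1, 0/1 + 9/25*3/5) = [0/1, 27/125)
  'f': [0/1 + 9/25*3/5, 0/1 + 9/25*4/5) = [27/125, 36/125) <- contains code 63/250
  'b': [0/1 + 9/25*4/5, 0/1 + 9/25*1/1) = [36/125, 9/25)
  emit 'f', narrow to [27/125, 36/125)

Answer: symbol=c low=0/1 high=3/5
symbol=c low=0/1 high=9/25
symbol=f low=27/125 high=36/125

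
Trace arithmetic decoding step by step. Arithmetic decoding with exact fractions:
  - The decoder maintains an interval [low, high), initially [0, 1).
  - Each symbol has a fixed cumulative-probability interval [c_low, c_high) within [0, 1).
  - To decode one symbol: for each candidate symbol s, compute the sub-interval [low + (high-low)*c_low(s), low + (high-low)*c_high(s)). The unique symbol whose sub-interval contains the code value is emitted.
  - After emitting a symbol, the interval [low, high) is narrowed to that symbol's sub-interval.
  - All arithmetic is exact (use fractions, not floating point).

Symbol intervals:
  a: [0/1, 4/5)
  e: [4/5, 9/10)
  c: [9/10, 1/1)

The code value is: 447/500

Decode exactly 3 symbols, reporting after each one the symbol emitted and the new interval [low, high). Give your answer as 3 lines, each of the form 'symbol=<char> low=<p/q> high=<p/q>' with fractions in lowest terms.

Answer: symbol=e low=4/5 high=9/10
symbol=c low=89/100 high=9/10
symbol=a low=89/100 high=449/500

Derivation:
Step 1: interval [0/1, 1/1), width = 1/1 - 0/1 = 1/1
  'a': [0/1 + 1/1*0/1, 0/1 + 1/1*4/5) = [0/1, 4/5)
  'e': [0/1 + 1/1*4/5, 0/1 + 1/1*9/10) = [4/5, 9/10) <- contains code 447/500
  'c': [0/1 + 1/1*9/10, 0/1 + 1/1*1/1) = [9/10, 1/1)
  emit 'e', narrow to [4/5, 9/10)
Step 2: interval [4/5, 9/10), width = 9/10 - 4/5 = 1/10
  'a': [4/5 + 1/10*0/1, 4/5 + 1/10*4/5) = [4/5, 22/25)
  'e': [4/5 + 1/10*4/5, 4/5 + 1/10*9/10) = [22/25, 89/100)
  'c': [4/5 + 1/10*9/10, 4/5 + 1/10*1/1) = [89/100, 9/10) <- contains code 447/500
  emit 'c', narrow to [89/100, 9/10)
Step 3: interval [89/100, 9/10), width = 9/10 - 89/100 = 1/100
  'a': [89/100 + 1/100*0/1, 89/100 + 1/100*4/5) = [89/100, 449/500) <- contains code 447/500
  'e': [89/100 + 1/100*4/5, 89/100 + 1/100*9/10) = [449/500, 899/1000)
  'c': [89/100 + 1/100*9/10, 89/100 + 1/100*1/1) = [899/1000, 9/10)
  emit 'a', narrow to [89/100, 449/500)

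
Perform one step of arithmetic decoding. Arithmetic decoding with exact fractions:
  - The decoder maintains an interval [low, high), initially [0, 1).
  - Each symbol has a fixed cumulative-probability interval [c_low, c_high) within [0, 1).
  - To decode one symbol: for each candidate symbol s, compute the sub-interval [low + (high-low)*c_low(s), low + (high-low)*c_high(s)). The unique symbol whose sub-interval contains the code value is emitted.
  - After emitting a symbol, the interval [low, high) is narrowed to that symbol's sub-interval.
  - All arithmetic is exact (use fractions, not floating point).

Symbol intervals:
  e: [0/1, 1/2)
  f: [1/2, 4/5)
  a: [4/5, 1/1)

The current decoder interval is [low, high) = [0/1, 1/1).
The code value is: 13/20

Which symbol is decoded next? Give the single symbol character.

Interval width = high − low = 1/1 − 0/1 = 1/1
Scaled code = (code − low) / width = (13/20 − 0/1) / 1/1 = 13/20
  e: [0/1, 1/2) 
  f: [1/2, 4/5) ← scaled code falls here ✓
  a: [4/5, 1/1) 

Answer: f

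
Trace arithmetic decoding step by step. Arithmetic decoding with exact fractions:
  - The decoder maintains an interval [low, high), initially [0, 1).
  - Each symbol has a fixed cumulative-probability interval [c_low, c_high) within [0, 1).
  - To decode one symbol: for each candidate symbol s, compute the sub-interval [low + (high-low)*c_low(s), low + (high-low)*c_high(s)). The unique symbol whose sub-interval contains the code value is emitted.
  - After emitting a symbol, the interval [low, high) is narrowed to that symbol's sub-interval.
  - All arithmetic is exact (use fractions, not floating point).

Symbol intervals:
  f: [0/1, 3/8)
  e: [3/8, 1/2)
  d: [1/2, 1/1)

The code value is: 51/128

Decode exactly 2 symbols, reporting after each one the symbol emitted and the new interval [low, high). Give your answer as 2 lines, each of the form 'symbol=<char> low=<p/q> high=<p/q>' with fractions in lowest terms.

Step 1: interval [0/1, 1/1), width = 1/1 - 0/1 = 1/1
  'f': [0/1 + 1/1*0/1, 0/1 + 1/1*3/8) = [0/1, 3/8)
  'e': [0/1 + 1/1*3/8, 0/1 + 1/1*1/2) = [3/8, 1/2) <- contains code 51/128
  'd': [0/1 + 1/1*1/2, 0/1 + 1/1*1/1) = [1/2, 1/1)
  emit 'e', narrow to [3/8, 1/2)
Step 2: interval [3/8, 1/2), width = 1/2 - 3/8 = 1/8
  'f': [3/8 + 1/8*0/1, 3/8 + 1/8*3/8) = [3/8, 27/64) <- contains code 51/128
  'e': [3/8 + 1/8*3/8, 3/8 + 1/8*1/2) = [27/64, 7/16)
  'd': [3/8 + 1/8*1/2, 3/8 + 1/8*1/1) = [7/16, 1/2)
  emit 'f', narrow to [3/8, 27/64)

Answer: symbol=e low=3/8 high=1/2
symbol=f low=3/8 high=27/64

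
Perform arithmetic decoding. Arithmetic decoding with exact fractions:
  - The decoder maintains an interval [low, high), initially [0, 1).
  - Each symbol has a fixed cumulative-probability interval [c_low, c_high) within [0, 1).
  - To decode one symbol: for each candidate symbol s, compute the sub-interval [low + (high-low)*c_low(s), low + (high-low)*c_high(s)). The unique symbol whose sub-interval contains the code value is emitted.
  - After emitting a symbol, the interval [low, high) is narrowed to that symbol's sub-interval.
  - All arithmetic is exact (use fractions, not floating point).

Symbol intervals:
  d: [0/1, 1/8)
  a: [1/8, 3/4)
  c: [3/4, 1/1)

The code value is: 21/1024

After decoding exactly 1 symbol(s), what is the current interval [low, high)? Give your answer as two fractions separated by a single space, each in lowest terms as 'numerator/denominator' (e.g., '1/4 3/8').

Answer: 0/1 1/8

Derivation:
Step 1: interval [0/1, 1/1), width = 1/1 - 0/1 = 1/1
  'd': [0/1 + 1/1*0/1, 0/1 + 1/1*1/8) = [0/1, 1/8) <- contains code 21/1024
  'a': [0/1 + 1/1*1/8, 0/1 + 1/1*3/4) = [1/8, 3/4)
  'c': [0/1 + 1/1*3/4, 0/1 + 1/1*1/1) = [3/4, 1/1)
  emit 'd', narrow to [0/1, 1/8)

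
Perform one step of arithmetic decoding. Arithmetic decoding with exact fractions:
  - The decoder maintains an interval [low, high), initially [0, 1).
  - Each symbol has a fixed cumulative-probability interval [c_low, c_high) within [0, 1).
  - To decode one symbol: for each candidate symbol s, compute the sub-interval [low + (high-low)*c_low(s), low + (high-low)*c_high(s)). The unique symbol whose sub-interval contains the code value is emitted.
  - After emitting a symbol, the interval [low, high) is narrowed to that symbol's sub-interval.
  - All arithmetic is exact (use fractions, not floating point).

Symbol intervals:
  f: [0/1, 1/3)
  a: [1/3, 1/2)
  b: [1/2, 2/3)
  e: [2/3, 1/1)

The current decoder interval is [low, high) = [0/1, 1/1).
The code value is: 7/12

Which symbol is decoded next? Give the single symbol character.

Interval width = high − low = 1/1 − 0/1 = 1/1
Scaled code = (code − low) / width = (7/12 − 0/1) / 1/1 = 7/12
  f: [0/1, 1/3) 
  a: [1/3, 1/2) 
  b: [1/2, 2/3) ← scaled code falls here ✓
  e: [2/3, 1/1) 

Answer: b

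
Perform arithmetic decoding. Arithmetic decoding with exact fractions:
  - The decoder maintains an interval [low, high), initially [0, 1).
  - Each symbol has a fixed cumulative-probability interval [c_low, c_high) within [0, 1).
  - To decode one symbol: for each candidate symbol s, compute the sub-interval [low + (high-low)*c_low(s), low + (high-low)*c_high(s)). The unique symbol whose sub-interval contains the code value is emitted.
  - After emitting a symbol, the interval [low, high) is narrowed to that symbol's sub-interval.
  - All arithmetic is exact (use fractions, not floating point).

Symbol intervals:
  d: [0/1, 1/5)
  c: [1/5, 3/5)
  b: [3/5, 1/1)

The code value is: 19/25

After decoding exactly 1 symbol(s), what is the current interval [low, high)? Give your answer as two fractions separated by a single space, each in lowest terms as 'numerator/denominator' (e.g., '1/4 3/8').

Answer: 3/5 1/1

Derivation:
Step 1: interval [0/1, 1/1), width = 1/1 - 0/1 = 1/1
  'd': [0/1 + 1/1*0/1, 0/1 + 1/1*1/5) = [0/1, 1/5)
  'c': [0/1 + 1/1*1/5, 0/1 + 1/1*3/5) = [1/5, 3/5)
  'b': [0/1 + 1/1*3/5, 0/1 + 1/1*1/1) = [3/5, 1/1) <- contains code 19/25
  emit 'b', narrow to [3/5, 1/1)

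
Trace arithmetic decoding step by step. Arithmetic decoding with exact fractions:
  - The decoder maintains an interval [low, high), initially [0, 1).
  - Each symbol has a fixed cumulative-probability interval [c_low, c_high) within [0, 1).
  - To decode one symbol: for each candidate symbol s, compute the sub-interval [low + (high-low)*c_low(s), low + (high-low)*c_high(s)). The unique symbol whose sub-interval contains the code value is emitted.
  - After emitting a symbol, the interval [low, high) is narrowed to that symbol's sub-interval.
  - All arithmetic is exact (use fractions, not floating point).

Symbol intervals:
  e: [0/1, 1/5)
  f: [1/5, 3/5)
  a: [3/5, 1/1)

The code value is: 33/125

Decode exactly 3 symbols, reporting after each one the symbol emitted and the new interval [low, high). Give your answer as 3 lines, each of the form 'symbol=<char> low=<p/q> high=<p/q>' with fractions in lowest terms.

Answer: symbol=f low=1/5 high=3/5
symbol=e low=1/5 high=7/25
symbol=a low=31/125 high=7/25

Derivation:
Step 1: interval [0/1, 1/1), width = 1/1 - 0/1 = 1/1
  'e': [0/1 + 1/1*0/1, 0/1 + 1/1*1/5) = [0/1, 1/5)
  'f': [0/1 + 1/1*1/5, 0/1 + 1/1*3/5) = [1/5, 3/5) <- contains code 33/125
  'a': [0/1 + 1/1*3/5, 0/1 + 1/1*1/1) = [3/5, 1/1)
  emit 'f', narrow to [1/5, 3/5)
Step 2: interval [1/5, 3/5), width = 3/5 - 1/5 = 2/5
  'e': [1/5 + 2/5*0/1, 1/5 + 2/5*1/5) = [1/5, 7/25) <- contains code 33/125
  'f': [1/5 + 2/5*1/5, 1/5 + 2/5*3/5) = [7/25, 11/25)
  'a': [1/5 + 2/5*3/5, 1/5 + 2/5*1/1) = [11/25, 3/5)
  emit 'e', narrow to [1/5, 7/25)
Step 3: interval [1/5, 7/25), width = 7/25 - 1/5 = 2/25
  'e': [1/5 + 2/25*0/1, 1/5 + 2/25*1/5) = [1/5, 27/125)
  'f': [1/5 + 2/25*1/5, 1/5 + 2/25*3/5) = [27/125, 31/125)
  'a': [1/5 + 2/25*3/5, 1/5 + 2/25*1/1) = [31/125, 7/25) <- contains code 33/125
  emit 'a', narrow to [31/125, 7/25)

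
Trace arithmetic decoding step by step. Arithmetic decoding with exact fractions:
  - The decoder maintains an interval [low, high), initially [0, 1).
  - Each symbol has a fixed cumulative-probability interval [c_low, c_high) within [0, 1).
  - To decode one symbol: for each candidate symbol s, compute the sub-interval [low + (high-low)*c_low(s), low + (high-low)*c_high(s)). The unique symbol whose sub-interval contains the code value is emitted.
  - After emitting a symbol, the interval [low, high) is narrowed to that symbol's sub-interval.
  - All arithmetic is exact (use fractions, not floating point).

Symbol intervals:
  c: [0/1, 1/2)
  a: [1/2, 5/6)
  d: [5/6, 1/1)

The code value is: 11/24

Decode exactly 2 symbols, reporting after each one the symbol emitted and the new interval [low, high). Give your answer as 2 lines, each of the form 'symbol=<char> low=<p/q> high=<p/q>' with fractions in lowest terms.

Answer: symbol=c low=0/1 high=1/2
symbol=d low=5/12 high=1/2

Derivation:
Step 1: interval [0/1, 1/1), width = 1/1 - 0/1 = 1/1
  'c': [0/1 + 1/1*0/1, 0/1 + 1/1*1/2) = [0/1, 1/2) <- contains code 11/24
  'a': [0/1 + 1/1*1/2, 0/1 + 1/1*5/6) = [1/2, 5/6)
  'd': [0/1 + 1/1*5/6, 0/1 + 1/1*1/1) = [5/6, 1/1)
  emit 'c', narrow to [0/1, 1/2)
Step 2: interval [0/1, 1/2), width = 1/2 - 0/1 = 1/2
  'c': [0/1 + 1/2*0/1, 0/1 + 1/2*1/2) = [0/1, 1/4)
  'a': [0/1 + 1/2*1/2, 0/1 + 1/2*5/6) = [1/4, 5/12)
  'd': [0/1 + 1/2*5/6, 0/1 + 1/2*1/1) = [5/12, 1/2) <- contains code 11/24
  emit 'd', narrow to [5/12, 1/2)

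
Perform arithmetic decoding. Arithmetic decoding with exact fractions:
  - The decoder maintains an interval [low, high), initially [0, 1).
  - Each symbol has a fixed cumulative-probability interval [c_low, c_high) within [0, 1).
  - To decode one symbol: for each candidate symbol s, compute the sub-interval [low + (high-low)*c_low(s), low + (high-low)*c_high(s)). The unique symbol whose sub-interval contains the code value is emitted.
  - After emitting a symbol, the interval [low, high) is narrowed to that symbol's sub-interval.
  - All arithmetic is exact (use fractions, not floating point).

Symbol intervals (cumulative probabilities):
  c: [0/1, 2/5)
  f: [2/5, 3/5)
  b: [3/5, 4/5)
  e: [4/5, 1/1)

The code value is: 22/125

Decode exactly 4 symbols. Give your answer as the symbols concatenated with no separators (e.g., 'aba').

Answer: cfcf

Derivation:
Step 1: interval [0/1, 1/1), width = 1/1 - 0/1 = 1/1
  'c': [0/1 + 1/1*0/1, 0/1 + 1/1*2/5) = [0/1, 2/5) <- contains code 22/125
  'f': [0/1 + 1/1*2/5, 0/1 + 1/1*3/5) = [2/5, 3/5)
  'b': [0/1 + 1/1*3/5, 0/1 + 1/1*4/5) = [3/5, 4/5)
  'e': [0/1 + 1/1*4/5, 0/1 + 1/1*1/1) = [4/5, 1/1)
  emit 'c', narrow to [0/1, 2/5)
Step 2: interval [0/1, 2/5), width = 2/5 - 0/1 = 2/5
  'c': [0/1 + 2/5*0/1, 0/1 + 2/5*2/5) = [0/1, 4/25)
  'f': [0/1 + 2/5*2/5, 0/1 + 2/5*3/5) = [4/25, 6/25) <- contains code 22/125
  'b': [0/1 + 2/5*3/5, 0/1 + 2/5*4/5) = [6/25, 8/25)
  'e': [0/1 + 2/5*4/5, 0/1 + 2/5*1/1) = [8/25, 2/5)
  emit 'f', narrow to [4/25, 6/25)
Step 3: interval [4/25, 6/25), width = 6/25 - 4/25 = 2/25
  'c': [4/25 + 2/25*0/1, 4/25 + 2/25*2/5) = [4/25, 24/125) <- contains code 22/125
  'f': [4/25 + 2/25*2/5, 4/25 + 2/25*3/5) = [24/125, 26/125)
  'b': [4/25 + 2/25*3/5, 4/25 + 2/25*4/5) = [26/125, 28/125)
  'e': [4/25 + 2/25*4/5, 4/25 + 2/25*1/1) = [28/125, 6/25)
  emit 'c', narrow to [4/25, 24/125)
Step 4: interval [4/25, 24/125), width = 24/125 - 4/25 = 4/125
  'c': [4/25 + 4/125*0/1, 4/25 + 4/125*2/5) = [4/25, 108/625)
  'f': [4/25 + 4/125*2/5, 4/25 + 4/125*3/5) = [108/625, 112/625) <- contains code 22/125
  'b': [4/25 + 4/125*3/5, 4/25 + 4/125*4/5) = [112/625, 116/625)
  'e': [4/25 + 4/125*4/5, 4/25 + 4/125*1/1) = [116/625, 24/125)
  emit 'f', narrow to [108/625, 112/625)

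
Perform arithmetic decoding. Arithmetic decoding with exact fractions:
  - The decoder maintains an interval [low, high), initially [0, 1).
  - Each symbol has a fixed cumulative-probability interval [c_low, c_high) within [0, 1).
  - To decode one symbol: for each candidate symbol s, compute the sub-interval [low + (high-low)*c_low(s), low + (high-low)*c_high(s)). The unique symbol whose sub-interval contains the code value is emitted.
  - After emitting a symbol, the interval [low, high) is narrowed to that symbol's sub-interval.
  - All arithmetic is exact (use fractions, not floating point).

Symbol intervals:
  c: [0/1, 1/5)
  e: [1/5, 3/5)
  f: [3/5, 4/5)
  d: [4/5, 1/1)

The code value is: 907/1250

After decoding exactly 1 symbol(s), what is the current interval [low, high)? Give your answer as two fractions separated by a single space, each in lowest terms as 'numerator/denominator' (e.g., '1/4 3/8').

Answer: 3/5 4/5

Derivation:
Step 1: interval [0/1, 1/1), width = 1/1 - 0/1 = 1/1
  'c': [0/1 + 1/1*0/1, 0/1 + 1/1*1/5) = [0/1, 1/5)
  'e': [0/1 + 1/1*1/5, 0/1 + 1/1*3/5) = [1/5, 3/5)
  'f': [0/1 + 1/1*3/5, 0/1 + 1/1*4/5) = [3/5, 4/5) <- contains code 907/1250
  'd': [0/1 + 1/1*4/5, 0/1 + 1/1*1/1) = [4/5, 1/1)
  emit 'f', narrow to [3/5, 4/5)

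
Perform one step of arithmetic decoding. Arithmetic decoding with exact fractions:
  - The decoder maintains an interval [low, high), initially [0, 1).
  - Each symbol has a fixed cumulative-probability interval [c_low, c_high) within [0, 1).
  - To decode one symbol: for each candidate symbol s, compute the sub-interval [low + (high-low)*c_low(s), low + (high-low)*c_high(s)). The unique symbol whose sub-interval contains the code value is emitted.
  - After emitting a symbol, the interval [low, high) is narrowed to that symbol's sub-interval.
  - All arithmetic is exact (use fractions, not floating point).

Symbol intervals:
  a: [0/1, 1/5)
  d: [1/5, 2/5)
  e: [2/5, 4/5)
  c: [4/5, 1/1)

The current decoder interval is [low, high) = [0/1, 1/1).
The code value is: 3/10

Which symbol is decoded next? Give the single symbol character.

Answer: d

Derivation:
Interval width = high − low = 1/1 − 0/1 = 1/1
Scaled code = (code − low) / width = (3/10 − 0/1) / 1/1 = 3/10
  a: [0/1, 1/5) 
  d: [1/5, 2/5) ← scaled code falls here ✓
  e: [2/5, 4/5) 
  c: [4/5, 1/1) 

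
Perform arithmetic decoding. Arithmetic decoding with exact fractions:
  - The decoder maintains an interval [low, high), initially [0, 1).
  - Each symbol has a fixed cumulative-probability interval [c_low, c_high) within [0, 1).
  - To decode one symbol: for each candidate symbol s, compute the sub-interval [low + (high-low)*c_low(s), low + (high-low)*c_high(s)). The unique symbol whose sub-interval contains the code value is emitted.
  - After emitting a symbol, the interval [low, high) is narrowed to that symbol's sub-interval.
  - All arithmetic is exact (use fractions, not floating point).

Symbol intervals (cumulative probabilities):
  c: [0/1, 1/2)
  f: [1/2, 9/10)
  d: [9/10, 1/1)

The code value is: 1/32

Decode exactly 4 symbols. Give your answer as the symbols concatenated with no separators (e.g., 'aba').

Step 1: interval [0/1, 1/1), width = 1/1 - 0/1 = 1/1
  'c': [0/1 + 1/1*0/1, 0/1 + 1/1*1/2) = [0/1, 1/2) <- contains code 1/32
  'f': [0/1 + 1/1*1/2, 0/1 + 1/1*9/10) = [1/2, 9/10)
  'd': [0/1 + 1/1*9/10, 0/1 + 1/1*1/1) = [9/10, 1/1)
  emit 'c', narrow to [0/1, 1/2)
Step 2: interval [0/1, 1/2), width = 1/2 - 0/1 = 1/2
  'c': [0/1 + 1/2*0/1, 0/1 + 1/2*1/2) = [0/1, 1/4) <- contains code 1/32
  'f': [0/1 + 1/2*1/2, 0/1 + 1/2*9/10) = [1/4, 9/20)
  'd': [0/1 + 1/2*9/10, 0/1 + 1/2*1/1) = [9/20, 1/2)
  emit 'c', narrow to [0/1, 1/4)
Step 3: interval [0/1, 1/4), width = 1/4 - 0/1 = 1/4
  'c': [0/1 + 1/4*0/1, 0/1 + 1/4*1/2) = [0/1, 1/8) <- contains code 1/32
  'f': [0/1 + 1/4*1/2, 0/1 + 1/4*9/10) = [1/8, 9/40)
  'd': [0/1 + 1/4*9/10, 0/1 + 1/4*1/1) = [9/40, 1/4)
  emit 'c', narrow to [0/1, 1/8)
Step 4: interval [0/1, 1/8), width = 1/8 - 0/1 = 1/8
  'c': [0/1 + 1/8*0/1, 0/1 + 1/8*1/2) = [0/1, 1/16) <- contains code 1/32
  'f': [0/1 + 1/8*1/2, 0/1 + 1/8*9/10) = [1/16, 9/80)
  'd': [0/1 + 1/8*9/10, 0/1 + 1/8*1/1) = [9/80, 1/8)
  emit 'c', narrow to [0/1, 1/16)

Answer: cccc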